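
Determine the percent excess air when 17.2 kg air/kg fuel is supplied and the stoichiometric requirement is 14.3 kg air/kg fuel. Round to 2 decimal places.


Excess air = actual - stoichiometric = 17.2 - 14.3 = 2.90 kg/kg fuel
Excess air % = (excess / stoich) * 100 = (2.90 / 14.3) * 100 = 20.28%


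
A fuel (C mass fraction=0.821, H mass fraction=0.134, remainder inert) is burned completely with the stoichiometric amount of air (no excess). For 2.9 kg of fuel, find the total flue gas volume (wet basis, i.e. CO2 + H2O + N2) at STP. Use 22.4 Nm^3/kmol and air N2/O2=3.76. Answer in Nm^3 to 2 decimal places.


Per kg fuel: CO2 = (C/12 kmol)*22.4 = (0.821/12)*22.4 = 1.53253 Nm^3
Per kg fuel: H2O = (H/2 kmol)*22.4 = (0.134/2)*22.4 = 1.50080 Nm^3
O2 needed per kg fuel = C/12 + H/4 = 0.821/12 + 0.134/4 = 0.10191667 kmol
Per kg fuel: N2 = O2*3.76*22.4 = 0.10191667*3.76*22.4 = 8.58383 Nm^3
Total per kg = 1.53253 + 1.50080 + 8.58383 = 11.61716 Nm^3
Total = 11.61716 * 2.9 = 33.69 Nm^3


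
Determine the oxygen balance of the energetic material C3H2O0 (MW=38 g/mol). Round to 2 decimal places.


OB = -1600 * (2C + H/2 - O) / MW
Inner = 2*3 + 2/2 - 0 = 7.00
OB = -1600 * 7.00 / 38 = -294.74%


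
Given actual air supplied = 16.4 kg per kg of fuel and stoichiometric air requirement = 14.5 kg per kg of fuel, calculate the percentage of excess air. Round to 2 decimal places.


Excess air = actual - stoichiometric = 16.4 - 14.5 = 1.90 kg/kg fuel
Excess air % = (excess / stoich) * 100 = (1.90 / 14.5) * 100 = 13.10%


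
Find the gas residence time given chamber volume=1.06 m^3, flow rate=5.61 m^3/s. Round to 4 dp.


tau = V / Q_flow
tau = 1.06 / 5.61 = 0.1889 s


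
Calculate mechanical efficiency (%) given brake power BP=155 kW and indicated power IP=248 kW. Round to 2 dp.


eta_mech = (BP / IP) * 100
Ratio = 155 / 248 = 0.6250
eta_mech = 0.6250 * 100 = 62.50%


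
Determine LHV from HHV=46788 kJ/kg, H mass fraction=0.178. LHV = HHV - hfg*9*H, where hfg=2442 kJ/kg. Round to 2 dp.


LHV = HHV - hfg * 9 * H
Water correction = 2442 * 9 * 0.178 = 3912.084 kJ/kg
LHV = 46788 - 3912.084 = 42875.92 kJ/kg


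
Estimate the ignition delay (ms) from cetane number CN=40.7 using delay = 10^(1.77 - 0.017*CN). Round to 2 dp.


delay = 10^(1.77 - 0.017*CN)
Exponent = 1.77 - 0.017*40.7 = 1.0781
delay = 10^1.0781 = 11.97 ms


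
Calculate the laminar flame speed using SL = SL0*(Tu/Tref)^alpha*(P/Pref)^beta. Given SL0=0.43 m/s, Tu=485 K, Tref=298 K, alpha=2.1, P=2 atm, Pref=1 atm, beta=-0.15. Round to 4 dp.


SL = SL0 * (Tu/Tref)^alpha * (P/Pref)^beta
T ratio = 485/298 = 1.62751678
(T ratio)^alpha = 1.62751678^2.1 = 2.781016
(P/Pref)^beta = 2^(-0.15) = 0.901250
SL = 0.43 * 2.781016 * 0.901250 = 1.0777 m/s


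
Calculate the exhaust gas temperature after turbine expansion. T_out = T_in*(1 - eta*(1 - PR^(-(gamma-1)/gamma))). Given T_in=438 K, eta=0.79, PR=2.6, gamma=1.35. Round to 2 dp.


T_out = T_in * (1 - eta * (1 - PR^(-(gamma-1)/gamma)))
Exponent = -(1.35-1)/1.35 = -0.25925926
PR^exp = 2.6^(-0.25925926) = 0.78057442
Factor = 1 - 0.79*(1 - 0.78057442) = 0.82665379
T_out = 438 * 0.82665379 = 362.07 K


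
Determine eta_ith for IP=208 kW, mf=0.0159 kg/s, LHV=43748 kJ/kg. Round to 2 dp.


eta_ith = (IP / (mf * LHV)) * 100
Denominator = 0.0159 * 43748 = 695.5932 kW
eta_ith = (208 / 695.5932) * 100 = 29.90%


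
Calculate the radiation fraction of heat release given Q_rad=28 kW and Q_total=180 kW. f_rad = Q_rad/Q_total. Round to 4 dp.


f_rad = Q_rad / Q_total
f_rad = 28 / 180 = 0.1556


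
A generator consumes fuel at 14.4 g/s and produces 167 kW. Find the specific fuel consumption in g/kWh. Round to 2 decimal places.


SFC = (mf / BP) * 3600
Rate = 14.4 / 167 = 0.086228 g/(s*kW)
SFC = 0.086228 * 3600 = 310.42 g/kWh


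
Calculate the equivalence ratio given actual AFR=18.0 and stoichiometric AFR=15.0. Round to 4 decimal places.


phi = AFR_stoich / AFR_actual
phi = 15.0 / 18.0 = 0.8333


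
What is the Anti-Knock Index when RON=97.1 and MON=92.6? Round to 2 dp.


AKI = (RON + MON) / 2
AKI = (97.1 + 92.6) / 2
AKI = 189.7 / 2 = 94.85


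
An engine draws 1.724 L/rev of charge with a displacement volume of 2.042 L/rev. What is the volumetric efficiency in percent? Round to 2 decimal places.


eta_v = (V_actual / V_disp) * 100
Ratio = 1.724 / 2.042 = 0.8443
eta_v = 0.8443 * 100 = 84.43%


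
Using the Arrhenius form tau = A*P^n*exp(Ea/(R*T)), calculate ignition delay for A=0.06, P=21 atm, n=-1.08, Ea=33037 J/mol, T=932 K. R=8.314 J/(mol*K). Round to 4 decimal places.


tau = A * P^n * exp(Ea/(R*T))
P^n = 21^(-1.08) = 0.03732529
Ea/(R*T) = 33037/(8.314*932) = 4.263582
exp(Ea/(R*T)) = 71.064115
tau = 0.06 * 0.03732529 * 71.064115 = 0.1591 ms


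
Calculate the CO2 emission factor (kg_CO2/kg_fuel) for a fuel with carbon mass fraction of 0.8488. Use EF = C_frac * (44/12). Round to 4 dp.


EF = C_frac * (M_CO2 / M_C)
EF = 0.8488 * (44/12)
EF = 0.8488 * 3.666667 = 3.1123 kg_CO2/kg_fuel


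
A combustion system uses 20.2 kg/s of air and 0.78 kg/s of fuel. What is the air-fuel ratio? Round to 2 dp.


AFR = m_air / m_fuel
AFR = 20.2 / 0.78 = 25.90


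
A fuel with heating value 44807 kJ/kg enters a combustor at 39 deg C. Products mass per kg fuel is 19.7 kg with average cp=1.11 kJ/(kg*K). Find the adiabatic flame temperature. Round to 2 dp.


T_ad = T_in + Hc / (m_p * cp)
Denominator = 19.7 * 1.11 = 21.8670
Temperature rise = 44807 / 21.8670 = 2049.07 K
T_ad = 39 + 2049.07 = 2088.07 deg C


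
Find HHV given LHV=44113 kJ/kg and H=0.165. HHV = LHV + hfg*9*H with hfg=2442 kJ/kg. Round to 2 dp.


HHV = LHV + hfg * 9 * H
Water addition = 2442 * 9 * 0.165 = 3626.370 kJ/kg
HHV = 44113 + 3626.370 = 47739.37 kJ/kg


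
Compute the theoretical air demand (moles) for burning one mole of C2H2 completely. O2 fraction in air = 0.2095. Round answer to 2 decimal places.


Balanced combustion: C2H2 + 2.5 O2 -> 2 CO2 + 1 H2O
O2 needed = C + H/4 = 2 + 2/4 = 2.50 moles
Air moles = O2 / 0.2095 = 2.50 / 0.2095 = 11.93 moles air


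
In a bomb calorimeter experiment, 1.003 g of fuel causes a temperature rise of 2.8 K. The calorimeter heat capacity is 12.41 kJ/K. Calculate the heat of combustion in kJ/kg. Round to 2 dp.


Hc = C_cal * delta_T / m_fuel
Q_released = 12.41 * 2.8 = 34.7480 kJ
m_fuel = 1.003 g = 1.003/1000 kg = 0.001003 kg
Hc = 34.7480 / 0.001003 = 34644.07 kJ/kg


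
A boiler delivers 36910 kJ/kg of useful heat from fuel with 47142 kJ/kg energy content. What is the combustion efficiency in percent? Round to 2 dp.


Efficiency = (Q_useful / Q_fuel) * 100
Efficiency = (36910 / 47142) * 100
Efficiency = 0.7830 * 100 = 78.30%


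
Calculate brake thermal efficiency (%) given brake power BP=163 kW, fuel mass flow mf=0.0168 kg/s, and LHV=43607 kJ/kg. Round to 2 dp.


eta_BTE = (BP / (mf * LHV)) * 100
Denominator = 0.0168 * 43607 = 732.5976 kW
eta_BTE = (163 / 732.5976) * 100 = 22.25%


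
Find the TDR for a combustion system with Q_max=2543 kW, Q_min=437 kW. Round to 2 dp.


TDR = Q_max / Q_min
TDR = 2543 / 437 = 5.82


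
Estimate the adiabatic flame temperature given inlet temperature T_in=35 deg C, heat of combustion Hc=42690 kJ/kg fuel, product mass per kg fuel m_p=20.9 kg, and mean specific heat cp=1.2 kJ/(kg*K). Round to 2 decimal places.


T_ad = T_in + Hc / (m_p * cp)
Denominator = 20.9 * 1.2 = 25.0800
Temperature rise = 42690 / 25.0800 = 1702.15 K
T_ad = 35 + 1702.15 = 1737.15 deg C


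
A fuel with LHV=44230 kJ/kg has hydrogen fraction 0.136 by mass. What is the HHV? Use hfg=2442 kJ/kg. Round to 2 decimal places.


HHV = LHV + hfg * 9 * H
Water addition = 2442 * 9 * 0.136 = 2989.008 kJ/kg
HHV = 44230 + 2989.008 = 47219.01 kJ/kg


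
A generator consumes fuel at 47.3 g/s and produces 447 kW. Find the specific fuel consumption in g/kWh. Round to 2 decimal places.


SFC = (mf / BP) * 3600
Rate = 47.3 / 447 = 0.105817 g/(s*kW)
SFC = 0.105817 * 3600 = 380.94 g/kWh


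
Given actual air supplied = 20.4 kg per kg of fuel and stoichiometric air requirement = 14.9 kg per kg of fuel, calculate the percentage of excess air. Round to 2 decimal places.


Excess air = actual - stoichiometric = 20.4 - 14.9 = 5.50 kg/kg fuel
Excess air % = (excess / stoich) * 100 = (5.50 / 14.9) * 100 = 36.91%


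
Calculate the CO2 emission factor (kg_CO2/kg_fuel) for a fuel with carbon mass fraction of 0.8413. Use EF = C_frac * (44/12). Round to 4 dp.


EF = C_frac * (M_CO2 / M_C)
EF = 0.8413 * (44/12)
EF = 0.8413 * 3.666667 = 3.0848 kg_CO2/kg_fuel


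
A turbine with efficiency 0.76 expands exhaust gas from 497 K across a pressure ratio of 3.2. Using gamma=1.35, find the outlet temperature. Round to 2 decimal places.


T_out = T_in * (1 - eta * (1 - PR^(-(gamma-1)/gamma)))
Exponent = -(1.35-1)/1.35 = -0.25925926
PR^exp = 3.2^(-0.25925926) = 0.73966521
Factor = 1 - 0.76*(1 - 0.73966521) = 0.80214556
T_out = 497 * 0.80214556 = 398.67 K


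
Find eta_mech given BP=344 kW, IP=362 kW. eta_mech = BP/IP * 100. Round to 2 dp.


eta_mech = (BP / IP) * 100
Ratio = 344 / 362 = 0.9503
eta_mech = 0.9503 * 100 = 95.03%


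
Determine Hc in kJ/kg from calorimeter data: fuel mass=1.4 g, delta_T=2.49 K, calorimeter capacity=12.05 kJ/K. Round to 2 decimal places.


Hc = C_cal * delta_T / m_fuel
Q_released = 12.05 * 2.49 = 30.0045 kJ
m_fuel = 1.4 g = 1.4/1000 kg = 0.001400 kg
Hc = 30.0045 / 0.001400 = 21431.79 kJ/kg


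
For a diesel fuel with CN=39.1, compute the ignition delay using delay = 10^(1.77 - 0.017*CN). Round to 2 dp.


delay = 10^(1.77 - 0.017*CN)
Exponent = 1.77 - 0.017*39.1 = 1.1053
delay = 10^1.1053 = 12.74 ms


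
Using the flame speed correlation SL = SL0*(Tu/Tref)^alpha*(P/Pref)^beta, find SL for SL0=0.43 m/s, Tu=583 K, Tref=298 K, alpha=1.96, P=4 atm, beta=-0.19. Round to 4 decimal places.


SL = SL0 * (Tu/Tref)^alpha * (P/Pref)^beta
T ratio = 583/298 = 1.95637584
(T ratio)^alpha = 1.95637584^1.96 = 3.726031
(P/Pref)^beta = 4^(-0.19) = 0.768438
SL = 0.43 * 3.726031 * 0.768438 = 1.2312 m/s


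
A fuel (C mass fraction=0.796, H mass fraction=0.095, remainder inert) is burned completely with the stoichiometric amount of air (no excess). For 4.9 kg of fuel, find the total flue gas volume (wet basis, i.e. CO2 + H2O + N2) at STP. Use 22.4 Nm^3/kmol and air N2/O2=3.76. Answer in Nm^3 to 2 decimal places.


Per kg fuel: CO2 = (C/12 kmol)*22.4 = (0.796/12)*22.4 = 1.48587 Nm^3
Per kg fuel: H2O = (H/2 kmol)*22.4 = (0.095/2)*22.4 = 1.06400 Nm^3
O2 needed per kg fuel = C/12 + H/4 = 0.796/12 + 0.095/4 = 0.09008333 kmol
Per kg fuel: N2 = O2*3.76*22.4 = 0.09008333*3.76*22.4 = 7.58718 Nm^3
Total per kg = 1.48587 + 1.06400 + 7.58718 = 10.13705 Nm^3
Total = 10.13705 * 4.9 = 49.67 Nm^3


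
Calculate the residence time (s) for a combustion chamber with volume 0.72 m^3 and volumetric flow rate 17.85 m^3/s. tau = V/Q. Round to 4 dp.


tau = V / Q_flow
tau = 0.72 / 17.85 = 0.0403 s


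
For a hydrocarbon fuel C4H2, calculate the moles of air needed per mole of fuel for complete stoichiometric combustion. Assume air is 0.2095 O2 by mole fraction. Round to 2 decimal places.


Balanced combustion: C4H2 + 4.5 O2 -> 4 CO2 + 1 H2O
O2 needed = C + H/4 = 4 + 2/4 = 4.50 moles
Air moles = O2 / 0.2095 = 4.50 / 0.2095 = 21.48 moles air


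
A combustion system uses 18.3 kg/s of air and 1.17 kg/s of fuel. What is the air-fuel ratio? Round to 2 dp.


AFR = m_air / m_fuel
AFR = 18.3 / 1.17 = 15.64


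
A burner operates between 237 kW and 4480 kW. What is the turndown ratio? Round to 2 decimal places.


TDR = Q_max / Q_min
TDR = 4480 / 237 = 18.90


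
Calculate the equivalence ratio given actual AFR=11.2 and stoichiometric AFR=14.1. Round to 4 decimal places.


phi = AFR_stoich / AFR_actual
phi = 14.1 / 11.2 = 1.2589


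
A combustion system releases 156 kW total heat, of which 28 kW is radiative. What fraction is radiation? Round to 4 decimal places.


f_rad = Q_rad / Q_total
f_rad = 28 / 156 = 0.1795


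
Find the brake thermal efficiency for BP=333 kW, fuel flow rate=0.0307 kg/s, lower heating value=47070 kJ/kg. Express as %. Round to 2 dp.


eta_BTE = (BP / (mf * LHV)) * 100
Denominator = 0.0307 * 47070 = 1445.0490 kW
eta_BTE = (333 / 1445.0490) * 100 = 23.04%


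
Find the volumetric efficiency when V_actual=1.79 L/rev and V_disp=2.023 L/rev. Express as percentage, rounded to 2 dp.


eta_v = (V_actual / V_disp) * 100
Ratio = 1.79 / 2.023 = 0.8848
eta_v = 0.8848 * 100 = 88.48%


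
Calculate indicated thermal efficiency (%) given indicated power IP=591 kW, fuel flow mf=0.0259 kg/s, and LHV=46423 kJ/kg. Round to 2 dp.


eta_ith = (IP / (mf * LHV)) * 100
Denominator = 0.0259 * 46423 = 1202.3557 kW
eta_ith = (591 / 1202.3557) * 100 = 49.15%


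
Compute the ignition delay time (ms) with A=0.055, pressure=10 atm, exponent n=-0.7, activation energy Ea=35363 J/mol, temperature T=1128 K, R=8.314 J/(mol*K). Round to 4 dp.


tau = A * P^n * exp(Ea/(R*T))
P^n = 10^(-0.7) = 0.19952623
Ea/(R*T) = 35363/(8.314*1128) = 3.770769
exp(Ea/(R*T)) = 43.413457
tau = 0.055 * 0.19952623 * 43.413457 = 0.4764 ms


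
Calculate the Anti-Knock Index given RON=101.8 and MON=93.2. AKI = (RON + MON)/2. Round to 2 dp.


AKI = (RON + MON) / 2
AKI = (101.8 + 93.2) / 2
AKI = 195.0 / 2 = 97.50


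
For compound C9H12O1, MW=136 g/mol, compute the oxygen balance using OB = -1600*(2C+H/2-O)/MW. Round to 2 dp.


OB = -1600 * (2C + H/2 - O) / MW
Inner = 2*9 + 12/2 - 1 = 23.00
OB = -1600 * 23.00 / 136 = -270.59%


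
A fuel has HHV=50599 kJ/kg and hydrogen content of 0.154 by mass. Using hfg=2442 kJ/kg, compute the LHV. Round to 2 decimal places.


LHV = HHV - hfg * 9 * H
Water correction = 2442 * 9 * 0.154 = 3384.612 kJ/kg
LHV = 50599 - 3384.612 = 47214.39 kJ/kg


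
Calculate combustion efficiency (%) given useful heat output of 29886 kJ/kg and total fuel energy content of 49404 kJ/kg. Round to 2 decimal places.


Efficiency = (Q_useful / Q_fuel) * 100
Efficiency = (29886 / 49404) * 100
Efficiency = 0.6049 * 100 = 60.49%


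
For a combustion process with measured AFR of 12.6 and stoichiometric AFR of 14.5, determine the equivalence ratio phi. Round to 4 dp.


phi = AFR_stoich / AFR_actual
phi = 14.5 / 12.6 = 1.1508


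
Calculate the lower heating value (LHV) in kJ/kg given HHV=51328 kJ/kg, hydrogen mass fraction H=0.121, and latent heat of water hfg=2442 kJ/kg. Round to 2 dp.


LHV = HHV - hfg * 9 * H
Water correction = 2442 * 9 * 0.121 = 2659.338 kJ/kg
LHV = 51328 - 2659.338 = 48668.66 kJ/kg


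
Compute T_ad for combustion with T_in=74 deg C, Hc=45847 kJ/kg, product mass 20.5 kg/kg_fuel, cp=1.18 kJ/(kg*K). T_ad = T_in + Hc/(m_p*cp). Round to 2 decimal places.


T_ad = T_in + Hc / (m_p * cp)
Denominator = 20.5 * 1.18 = 24.1900
Temperature rise = 45847 / 24.1900 = 1895.29 K
T_ad = 74 + 1895.29 = 1969.29 deg C


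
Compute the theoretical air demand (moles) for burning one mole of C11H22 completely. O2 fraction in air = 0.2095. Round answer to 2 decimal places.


Balanced combustion: C11H22 + 16.5 O2 -> 11 CO2 + 11 H2O
O2 needed = C + H/4 = 11 + 22/4 = 16.50 moles
Air moles = O2 / 0.2095 = 16.50 / 0.2095 = 78.76 moles air


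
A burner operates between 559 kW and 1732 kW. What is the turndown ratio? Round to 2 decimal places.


TDR = Q_max / Q_min
TDR = 1732 / 559 = 3.10


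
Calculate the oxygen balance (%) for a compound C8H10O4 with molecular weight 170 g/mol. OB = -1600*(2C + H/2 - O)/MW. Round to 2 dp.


OB = -1600 * (2C + H/2 - O) / MW
Inner = 2*8 + 10/2 - 4 = 17.00
OB = -1600 * 17.00 / 170 = -160.00%


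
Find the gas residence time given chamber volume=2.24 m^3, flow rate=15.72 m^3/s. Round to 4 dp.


tau = V / Q_flow
tau = 2.24 / 15.72 = 0.1425 s


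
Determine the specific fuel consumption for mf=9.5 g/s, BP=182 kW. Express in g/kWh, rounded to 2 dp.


SFC = (mf / BP) * 3600
Rate = 9.5 / 182 = 0.052198 g/(s*kW)
SFC = 0.052198 * 3600 = 187.91 g/kWh


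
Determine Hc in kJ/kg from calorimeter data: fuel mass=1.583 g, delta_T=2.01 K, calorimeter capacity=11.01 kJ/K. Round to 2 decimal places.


Hc = C_cal * delta_T / m_fuel
Q_released = 11.01 * 2.01 = 22.1301 kJ
m_fuel = 1.583 g = 1.583/1000 kg = 0.001583 kg
Hc = 22.1301 / 0.001583 = 13979.85 kJ/kg


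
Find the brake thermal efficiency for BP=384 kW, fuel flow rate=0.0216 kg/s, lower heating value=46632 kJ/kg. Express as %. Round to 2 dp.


eta_BTE = (BP / (mf * LHV)) * 100
Denominator = 0.0216 * 46632 = 1007.2512 kW
eta_BTE = (384 / 1007.2512) * 100 = 38.12%


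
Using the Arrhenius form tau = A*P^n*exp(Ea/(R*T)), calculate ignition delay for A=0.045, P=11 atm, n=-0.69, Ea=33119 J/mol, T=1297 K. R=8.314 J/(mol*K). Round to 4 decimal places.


tau = A * P^n * exp(Ea/(R*T))
P^n = 11^(-0.69) = 0.19117850
Ea/(R*T) = 33119/(8.314*1297) = 3.071335
exp(Ea/(R*T)) = 21.570685
tau = 0.045 * 0.19117850 * 21.570685 = 0.1856 ms


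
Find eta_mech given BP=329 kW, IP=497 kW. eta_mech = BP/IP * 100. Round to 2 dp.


eta_mech = (BP / IP) * 100
Ratio = 329 / 497 = 0.6620
eta_mech = 0.6620 * 100 = 66.20%


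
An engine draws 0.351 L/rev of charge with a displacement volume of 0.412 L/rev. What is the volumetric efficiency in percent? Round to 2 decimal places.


eta_v = (V_actual / V_disp) * 100
Ratio = 0.351 / 0.412 = 0.8519
eta_v = 0.8519 * 100 = 85.19%


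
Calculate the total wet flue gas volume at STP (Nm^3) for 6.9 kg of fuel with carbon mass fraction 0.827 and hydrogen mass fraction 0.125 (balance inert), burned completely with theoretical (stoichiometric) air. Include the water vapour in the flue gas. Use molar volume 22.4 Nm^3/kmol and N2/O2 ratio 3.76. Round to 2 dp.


Per kg fuel: CO2 = (C/12 kmol)*22.4 = (0.827/12)*22.4 = 1.54373 Nm^3
Per kg fuel: H2O = (H/2 kmol)*22.4 = (0.125/2)*22.4 = 1.40000 Nm^3
O2 needed per kg fuel = C/12 + H/4 = 0.827/12 + 0.125/4 = 0.10016667 kmol
Per kg fuel: N2 = O2*3.76*22.4 = 0.10016667*3.76*22.4 = 8.43644 Nm^3
Total per kg = 1.54373 + 1.40000 + 8.43644 = 11.38017 Nm^3
Total = 11.38017 * 6.9 = 78.52 Nm^3


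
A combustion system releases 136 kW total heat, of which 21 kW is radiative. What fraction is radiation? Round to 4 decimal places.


f_rad = Q_rad / Q_total
f_rad = 21 / 136 = 0.1544


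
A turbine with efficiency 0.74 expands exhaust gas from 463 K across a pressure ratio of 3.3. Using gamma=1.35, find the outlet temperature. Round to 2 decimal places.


T_out = T_in * (1 - eta * (1 - PR^(-(gamma-1)/gamma)))
Exponent = -(1.35-1)/1.35 = -0.25925926
PR^exp = 3.3^(-0.25925926) = 0.73378775
Factor = 1 - 0.74*(1 - 0.73378775) = 0.80300294
T_out = 463 * 0.80300294 = 371.79 K


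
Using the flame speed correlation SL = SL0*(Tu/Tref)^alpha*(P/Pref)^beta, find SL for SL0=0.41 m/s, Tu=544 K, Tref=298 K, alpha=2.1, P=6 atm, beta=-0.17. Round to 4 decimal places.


SL = SL0 * (Tu/Tref)^alpha * (P/Pref)^beta
T ratio = 544/298 = 1.82550336
(T ratio)^alpha = 1.82550336^2.1 = 3.539187
(P/Pref)^beta = 6^(-0.17) = 0.737419
SL = 0.41 * 3.539187 * 0.737419 = 1.0700 m/s


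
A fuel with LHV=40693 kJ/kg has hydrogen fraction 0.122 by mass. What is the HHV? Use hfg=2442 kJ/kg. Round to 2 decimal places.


HHV = LHV + hfg * 9 * H
Water addition = 2442 * 9 * 0.122 = 2681.316 kJ/kg
HHV = 40693 + 2681.316 = 43374.32 kJ/kg


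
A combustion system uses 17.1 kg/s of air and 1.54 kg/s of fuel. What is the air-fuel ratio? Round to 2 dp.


AFR = m_air / m_fuel
AFR = 17.1 / 1.54 = 11.10


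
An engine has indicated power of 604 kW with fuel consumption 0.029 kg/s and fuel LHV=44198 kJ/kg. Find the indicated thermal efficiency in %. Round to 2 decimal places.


eta_ith = (IP / (mf * LHV)) * 100
Denominator = 0.029 * 44198 = 1281.7420 kW
eta_ith = (604 / 1281.7420) * 100 = 47.12%


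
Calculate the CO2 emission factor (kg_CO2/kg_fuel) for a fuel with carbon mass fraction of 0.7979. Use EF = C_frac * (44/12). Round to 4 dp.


EF = C_frac * (M_CO2 / M_C)
EF = 0.7979 * (44/12)
EF = 0.7979 * 3.666667 = 2.9256 kg_CO2/kg_fuel


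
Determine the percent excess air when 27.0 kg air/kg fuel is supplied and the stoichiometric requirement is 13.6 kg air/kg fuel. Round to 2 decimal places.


Excess air = actual - stoichiometric = 27.0 - 13.6 = 13.40 kg/kg fuel
Excess air % = (excess / stoich) * 100 = (13.40 / 13.6) * 100 = 98.53%


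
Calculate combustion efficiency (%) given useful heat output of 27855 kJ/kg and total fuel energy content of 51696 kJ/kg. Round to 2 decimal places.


Efficiency = (Q_useful / Q_fuel) * 100
Efficiency = (27855 / 51696) * 100
Efficiency = 0.5388 * 100 = 53.88%


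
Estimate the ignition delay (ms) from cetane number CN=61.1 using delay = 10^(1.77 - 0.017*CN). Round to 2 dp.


delay = 10^(1.77 - 0.017*CN)
Exponent = 1.77 - 0.017*61.1 = 0.7313
delay = 10^0.7313 = 5.39 ms


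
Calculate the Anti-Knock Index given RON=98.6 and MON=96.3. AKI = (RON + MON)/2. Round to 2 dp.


AKI = (RON + MON) / 2
AKI = (98.6 + 96.3) / 2
AKI = 194.9 / 2 = 97.45


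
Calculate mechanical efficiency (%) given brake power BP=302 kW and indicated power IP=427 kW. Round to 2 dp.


eta_mech = (BP / IP) * 100
Ratio = 302 / 427 = 0.7073
eta_mech = 0.7073 * 100 = 70.73%


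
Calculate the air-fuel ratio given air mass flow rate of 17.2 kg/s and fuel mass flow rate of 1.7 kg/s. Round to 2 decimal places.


AFR = m_air / m_fuel
AFR = 17.2 / 1.7 = 10.12


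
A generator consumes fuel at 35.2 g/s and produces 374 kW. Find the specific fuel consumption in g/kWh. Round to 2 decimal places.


SFC = (mf / BP) * 3600
Rate = 35.2 / 374 = 0.094118 g/(s*kW)
SFC = 0.094118 * 3600 = 338.82 g/kWh


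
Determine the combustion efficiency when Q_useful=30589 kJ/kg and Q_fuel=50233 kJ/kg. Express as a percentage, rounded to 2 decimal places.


Efficiency = (Q_useful / Q_fuel) * 100
Efficiency = (30589 / 50233) * 100
Efficiency = 0.6089 * 100 = 60.89%


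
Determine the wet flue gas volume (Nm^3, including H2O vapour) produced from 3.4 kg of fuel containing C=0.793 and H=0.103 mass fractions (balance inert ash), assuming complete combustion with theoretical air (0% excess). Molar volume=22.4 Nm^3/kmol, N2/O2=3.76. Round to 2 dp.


Per kg fuel: CO2 = (C/12 kmol)*22.4 = (0.793/12)*22.4 = 1.48027 Nm^3
Per kg fuel: H2O = (H/2 kmol)*22.4 = (0.103/2)*22.4 = 1.15360 Nm^3
O2 needed per kg fuel = C/12 + H/4 = 0.793/12 + 0.103/4 = 0.09183333 kmol
Per kg fuel: N2 = O2*3.76*22.4 = 0.09183333*3.76*22.4 = 7.73457 Nm^3
Total per kg = 1.48027 + 1.15360 + 7.73457 = 10.36844 Nm^3
Total = 10.36844 * 3.4 = 35.25 Nm^3


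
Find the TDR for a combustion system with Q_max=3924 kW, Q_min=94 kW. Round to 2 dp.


TDR = Q_max / Q_min
TDR = 3924 / 94 = 41.74


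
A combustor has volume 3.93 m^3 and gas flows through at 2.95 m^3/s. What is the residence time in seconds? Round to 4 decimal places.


tau = V / Q_flow
tau = 3.93 / 2.95 = 1.3322 s


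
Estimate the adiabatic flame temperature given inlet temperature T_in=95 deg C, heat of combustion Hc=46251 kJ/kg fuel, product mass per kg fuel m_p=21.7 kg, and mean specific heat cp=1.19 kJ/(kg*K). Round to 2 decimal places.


T_ad = T_in + Hc / (m_p * cp)
Denominator = 21.7 * 1.19 = 25.8230
Temperature rise = 46251 / 25.8230 = 1791.08 K
T_ad = 95 + 1791.08 = 1886.08 deg C


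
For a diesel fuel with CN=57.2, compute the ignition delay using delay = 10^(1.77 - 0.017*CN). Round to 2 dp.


delay = 10^(1.77 - 0.017*CN)
Exponent = 1.77 - 0.017*57.2 = 0.7976
delay = 10^0.7976 = 6.27 ms


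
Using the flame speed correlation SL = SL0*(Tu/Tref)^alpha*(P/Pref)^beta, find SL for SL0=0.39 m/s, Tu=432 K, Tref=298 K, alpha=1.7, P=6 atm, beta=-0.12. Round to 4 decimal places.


SL = SL0 * (Tu/Tref)^alpha * (P/Pref)^beta
T ratio = 432/298 = 1.44966443
(T ratio)^alpha = 1.44966443^1.7 = 1.879986
(P/Pref)^beta = 6^(-0.12) = 0.806532
SL = 0.39 * 1.879986 * 0.806532 = 0.5913 m/s


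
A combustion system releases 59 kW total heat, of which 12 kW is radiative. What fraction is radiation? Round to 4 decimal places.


f_rad = Q_rad / Q_total
f_rad = 12 / 59 = 0.2034


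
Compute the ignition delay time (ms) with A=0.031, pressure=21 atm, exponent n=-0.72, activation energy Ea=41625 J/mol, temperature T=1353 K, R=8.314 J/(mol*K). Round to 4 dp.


tau = A * P^n * exp(Ea/(R*T))
P^n = 21^(-0.72) = 0.11168687
Ea/(R*T) = 41625/(8.314*1353) = 3.700381
exp(Ea/(R*T)) = 40.462713
tau = 0.031 * 0.11168687 * 40.462713 = 0.1401 ms


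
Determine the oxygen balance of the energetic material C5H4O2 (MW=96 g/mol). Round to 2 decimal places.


OB = -1600 * (2C + H/2 - O) / MW
Inner = 2*5 + 4/2 - 2 = 10.00
OB = -1600 * 10.00 / 96 = -166.67%


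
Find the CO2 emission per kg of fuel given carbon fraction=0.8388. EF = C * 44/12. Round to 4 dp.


EF = C_frac * (M_CO2 / M_C)
EF = 0.8388 * (44/12)
EF = 0.8388 * 3.666667 = 3.0756 kg_CO2/kg_fuel


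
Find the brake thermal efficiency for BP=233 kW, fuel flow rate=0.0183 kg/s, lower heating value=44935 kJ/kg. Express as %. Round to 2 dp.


eta_BTE = (BP / (mf * LHV)) * 100
Denominator = 0.0183 * 44935 = 822.3105 kW
eta_BTE = (233 / 822.3105) * 100 = 28.33%


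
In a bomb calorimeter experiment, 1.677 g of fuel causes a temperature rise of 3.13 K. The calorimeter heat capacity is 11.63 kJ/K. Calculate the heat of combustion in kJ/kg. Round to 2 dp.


Hc = C_cal * delta_T / m_fuel
Q_released = 11.63 * 3.13 = 36.4019 kJ
m_fuel = 1.677 g = 1.677/1000 kg = 0.001677 kg
Hc = 36.4019 / 0.001677 = 21706.56 kJ/kg


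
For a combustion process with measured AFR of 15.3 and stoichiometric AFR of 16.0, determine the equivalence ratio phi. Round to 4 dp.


phi = AFR_stoich / AFR_actual
phi = 16.0 / 15.3 = 1.0458


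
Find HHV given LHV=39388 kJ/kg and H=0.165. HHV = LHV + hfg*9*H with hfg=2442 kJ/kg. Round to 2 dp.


HHV = LHV + hfg * 9 * H
Water addition = 2442 * 9 * 0.165 = 3626.370 kJ/kg
HHV = 39388 + 3626.370 = 43014.37 kJ/kg


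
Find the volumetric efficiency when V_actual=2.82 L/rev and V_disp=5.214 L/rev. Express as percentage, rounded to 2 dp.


eta_v = (V_actual / V_disp) * 100
Ratio = 2.82 / 5.214 = 0.5409
eta_v = 0.5409 * 100 = 54.09%


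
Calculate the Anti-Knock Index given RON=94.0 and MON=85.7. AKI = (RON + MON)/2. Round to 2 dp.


AKI = (RON + MON) / 2
AKI = (94.0 + 85.7) / 2
AKI = 179.7 / 2 = 89.85


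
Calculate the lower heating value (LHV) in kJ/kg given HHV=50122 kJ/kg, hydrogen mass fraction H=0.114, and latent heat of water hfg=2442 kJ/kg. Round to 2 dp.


LHV = HHV - hfg * 9 * H
Water correction = 2442 * 9 * 0.114 = 2505.492 kJ/kg
LHV = 50122 - 2505.492 = 47616.51 kJ/kg


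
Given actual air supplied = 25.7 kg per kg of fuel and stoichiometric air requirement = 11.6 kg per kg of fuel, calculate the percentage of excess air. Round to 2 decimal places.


Excess air = actual - stoichiometric = 25.7 - 11.6 = 14.10 kg/kg fuel
Excess air % = (excess / stoich) * 100 = (14.10 / 11.6) * 100 = 121.55%


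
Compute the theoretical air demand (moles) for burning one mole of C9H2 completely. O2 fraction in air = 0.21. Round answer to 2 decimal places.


Balanced combustion: C9H2 + 9.5 O2 -> 9 CO2 + 1 H2O
O2 needed = C + H/4 = 9 + 2/4 = 9.50 moles
Air moles = O2 / 0.21 = 9.50 / 0.21 = 45.24 moles air


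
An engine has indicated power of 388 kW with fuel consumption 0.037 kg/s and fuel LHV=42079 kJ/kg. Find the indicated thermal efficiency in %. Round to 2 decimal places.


eta_ith = (IP / (mf * LHV)) * 100
Denominator = 0.037 * 42079 = 1556.9230 kW
eta_ith = (388 / 1556.9230) * 100 = 24.92%


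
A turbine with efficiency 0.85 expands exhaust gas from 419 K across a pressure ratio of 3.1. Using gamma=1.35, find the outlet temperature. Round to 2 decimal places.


T_out = T_in * (1 - eta * (1 - PR^(-(gamma-1)/gamma)))
Exponent = -(1.35-1)/1.35 = -0.25925926
PR^exp = 3.1^(-0.25925926) = 0.74577862
Factor = 1 - 0.85*(1 - 0.74577862) = 0.78391183
T_out = 419 * 0.78391183 = 328.46 K


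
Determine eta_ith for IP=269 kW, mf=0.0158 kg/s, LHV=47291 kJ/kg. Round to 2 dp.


eta_ith = (IP / (mf * LHV)) * 100
Denominator = 0.0158 * 47291 = 747.1978 kW
eta_ith = (269 / 747.1978) * 100 = 36.00%


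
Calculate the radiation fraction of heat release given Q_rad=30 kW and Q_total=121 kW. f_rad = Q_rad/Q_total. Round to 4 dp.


f_rad = Q_rad / Q_total
f_rad = 30 / 121 = 0.2479


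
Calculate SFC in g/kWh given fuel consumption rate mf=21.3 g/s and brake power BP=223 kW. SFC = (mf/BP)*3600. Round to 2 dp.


SFC = (mf / BP) * 3600
Rate = 21.3 / 223 = 0.095516 g/(s*kW)
SFC = 0.095516 * 3600 = 343.86 g/kWh


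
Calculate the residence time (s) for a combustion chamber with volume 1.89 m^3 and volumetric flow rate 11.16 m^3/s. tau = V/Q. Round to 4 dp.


tau = V / Q_flow
tau = 1.89 / 11.16 = 0.1694 s


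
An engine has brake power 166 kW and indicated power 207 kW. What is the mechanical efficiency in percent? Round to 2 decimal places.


eta_mech = (BP / IP) * 100
Ratio = 166 / 207 = 0.8019
eta_mech = 0.8019 * 100 = 80.19%


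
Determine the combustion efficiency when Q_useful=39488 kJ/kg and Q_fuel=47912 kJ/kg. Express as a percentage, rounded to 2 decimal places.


Efficiency = (Q_useful / Q_fuel) * 100
Efficiency = (39488 / 47912) * 100
Efficiency = 0.8242 * 100 = 82.42%


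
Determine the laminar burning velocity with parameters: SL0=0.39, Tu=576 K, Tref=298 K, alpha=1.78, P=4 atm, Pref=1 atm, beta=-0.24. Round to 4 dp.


SL = SL0 * (Tu/Tref)^alpha * (P/Pref)^beta
T ratio = 576/298 = 1.93288591
(T ratio)^alpha = 1.93288591^1.78 = 3.231819
(P/Pref)^beta = 4^(-0.24) = 0.716978
SL = 0.39 * 3.231819 * 0.716978 = 0.9037 m/s


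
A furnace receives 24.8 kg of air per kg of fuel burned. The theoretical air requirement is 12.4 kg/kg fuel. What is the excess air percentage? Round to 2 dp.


Excess air = actual - stoichiometric = 24.8 - 12.4 = 12.40 kg/kg fuel
Excess air % = (excess / stoich) * 100 = (12.40 / 12.4) * 100 = 100.00%


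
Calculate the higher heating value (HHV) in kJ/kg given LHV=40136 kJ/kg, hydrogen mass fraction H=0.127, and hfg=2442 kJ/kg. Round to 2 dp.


HHV = LHV + hfg * 9 * H
Water addition = 2442 * 9 * 0.127 = 2791.206 kJ/kg
HHV = 40136 + 2791.206 = 42927.21 kJ/kg


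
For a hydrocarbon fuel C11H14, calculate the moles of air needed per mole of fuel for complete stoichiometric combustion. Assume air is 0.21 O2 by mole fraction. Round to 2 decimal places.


Balanced combustion: C11H14 + 14.5 O2 -> 11 CO2 + 7 H2O
O2 needed = C + H/4 = 11 + 14/4 = 14.50 moles
Air moles = O2 / 0.21 = 14.50 / 0.21 = 69.05 moles air


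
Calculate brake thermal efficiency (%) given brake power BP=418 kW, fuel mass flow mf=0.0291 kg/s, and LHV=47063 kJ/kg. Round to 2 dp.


eta_BTE = (BP / (mf * LHV)) * 100
Denominator = 0.0291 * 47063 = 1369.5333 kW
eta_BTE = (418 / 1369.5333) * 100 = 30.52%


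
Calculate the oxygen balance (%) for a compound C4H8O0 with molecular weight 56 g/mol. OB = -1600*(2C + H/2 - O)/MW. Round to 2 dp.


OB = -1600 * (2C + H/2 - O) / MW
Inner = 2*4 + 8/2 - 0 = 12.00
OB = -1600 * 12.00 / 56 = -342.86%


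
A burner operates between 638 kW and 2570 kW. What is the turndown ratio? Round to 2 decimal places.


TDR = Q_max / Q_min
TDR = 2570 / 638 = 4.03


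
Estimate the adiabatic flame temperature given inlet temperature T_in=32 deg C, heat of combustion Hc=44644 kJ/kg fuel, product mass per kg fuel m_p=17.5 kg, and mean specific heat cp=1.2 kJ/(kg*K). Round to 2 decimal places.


T_ad = T_in + Hc / (m_p * cp)
Denominator = 17.5 * 1.2 = 21.0000
Temperature rise = 44644 / 21.0000 = 2125.90 K
T_ad = 32 + 2125.90 = 2157.90 deg C


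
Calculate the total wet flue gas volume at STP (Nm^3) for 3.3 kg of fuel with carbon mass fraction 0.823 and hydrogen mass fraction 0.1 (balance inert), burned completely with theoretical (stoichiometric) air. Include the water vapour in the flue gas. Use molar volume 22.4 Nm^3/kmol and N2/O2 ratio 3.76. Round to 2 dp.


Per kg fuel: CO2 = (C/12 kmol)*22.4 = (0.823/12)*22.4 = 1.53627 Nm^3
Per kg fuel: H2O = (H/2 kmol)*22.4 = (0.1/2)*22.4 = 1.12000 Nm^3
O2 needed per kg fuel = C/12 + H/4 = 0.823/12 + 0.1/4 = 0.09358333 kmol
Per kg fuel: N2 = O2*3.76*22.4 = 0.09358333*3.76*22.4 = 7.88196 Nm^3
Total per kg = 1.53627 + 1.12000 + 7.88196 = 10.53823 Nm^3
Total = 10.53823 * 3.3 = 34.78 Nm^3


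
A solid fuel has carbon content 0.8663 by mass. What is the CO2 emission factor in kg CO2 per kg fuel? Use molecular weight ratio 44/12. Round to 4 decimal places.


EF = C_frac * (M_CO2 / M_C)
EF = 0.8663 * (44/12)
EF = 0.8663 * 3.666667 = 3.1764 kg_CO2/kg_fuel


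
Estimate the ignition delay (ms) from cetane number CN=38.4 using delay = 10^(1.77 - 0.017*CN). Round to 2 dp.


delay = 10^(1.77 - 0.017*CN)
Exponent = 1.77 - 0.017*38.4 = 1.1172
delay = 10^1.1172 = 13.10 ms


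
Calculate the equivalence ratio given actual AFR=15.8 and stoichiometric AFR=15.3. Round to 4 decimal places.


phi = AFR_stoich / AFR_actual
phi = 15.3 / 15.8 = 0.9684


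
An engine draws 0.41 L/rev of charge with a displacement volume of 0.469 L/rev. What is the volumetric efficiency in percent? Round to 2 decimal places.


eta_v = (V_actual / V_disp) * 100
Ratio = 0.41 / 0.469 = 0.8742
eta_v = 0.8742 * 100 = 87.42%


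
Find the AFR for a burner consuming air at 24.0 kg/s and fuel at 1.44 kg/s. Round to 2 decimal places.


AFR = m_air / m_fuel
AFR = 24.0 / 1.44 = 16.67


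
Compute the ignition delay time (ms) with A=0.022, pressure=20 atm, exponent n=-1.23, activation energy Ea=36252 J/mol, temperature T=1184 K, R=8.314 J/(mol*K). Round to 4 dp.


tau = A * P^n * exp(Ea/(R*T))
P^n = 20^(-1.23) = 0.02510343
Ea/(R*T) = 36252/(8.314*1184) = 3.682733
exp(Ea/(R*T)) = 39.754901
tau = 0.022 * 0.02510343 * 39.754901 = 0.0220 ms


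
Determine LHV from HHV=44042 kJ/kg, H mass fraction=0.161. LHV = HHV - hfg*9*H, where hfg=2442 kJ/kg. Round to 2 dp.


LHV = HHV - hfg * 9 * H
Water correction = 2442 * 9 * 0.161 = 3538.458 kJ/kg
LHV = 44042 - 3538.458 = 40503.54 kJ/kg


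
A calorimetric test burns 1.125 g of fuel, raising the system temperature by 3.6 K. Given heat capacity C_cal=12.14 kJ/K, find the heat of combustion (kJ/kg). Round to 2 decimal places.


Hc = C_cal * delta_T / m_fuel
Q_released = 12.14 * 3.6 = 43.7040 kJ
m_fuel = 1.125 g = 1.125/1000 kg = 0.001125 kg
Hc = 43.7040 / 0.001125 = 38848.00 kJ/kg


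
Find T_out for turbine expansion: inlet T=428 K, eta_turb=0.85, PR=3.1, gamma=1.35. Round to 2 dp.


T_out = T_in * (1 - eta * (1 - PR^(-(gamma-1)/gamma)))
Exponent = -(1.35-1)/1.35 = -0.25925926
PR^exp = 3.1^(-0.25925926) = 0.74577862
Factor = 1 - 0.85*(1 - 0.74577862) = 0.78391183
T_out = 428 * 0.78391183 = 335.51 K


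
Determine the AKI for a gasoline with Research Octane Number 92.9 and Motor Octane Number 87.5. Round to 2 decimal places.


AKI = (RON + MON) / 2
AKI = (92.9 + 87.5) / 2
AKI = 180.4 / 2 = 90.20


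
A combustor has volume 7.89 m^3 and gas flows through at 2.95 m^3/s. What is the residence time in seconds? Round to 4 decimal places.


tau = V / Q_flow
tau = 7.89 / 2.95 = 2.6746 s


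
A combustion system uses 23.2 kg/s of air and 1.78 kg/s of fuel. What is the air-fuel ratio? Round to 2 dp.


AFR = m_air / m_fuel
AFR = 23.2 / 1.78 = 13.03


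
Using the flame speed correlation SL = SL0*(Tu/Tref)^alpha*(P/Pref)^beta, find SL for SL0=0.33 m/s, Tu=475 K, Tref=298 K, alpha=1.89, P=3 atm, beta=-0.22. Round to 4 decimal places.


SL = SL0 * (Tu/Tref)^alpha * (P/Pref)^beta
T ratio = 475/298 = 1.59395973
(T ratio)^alpha = 1.59395973^1.89 = 2.413694
(P/Pref)^beta = 3^(-0.22) = 0.785296
SL = 0.33 * 2.413694 * 0.785296 = 0.6255 m/s


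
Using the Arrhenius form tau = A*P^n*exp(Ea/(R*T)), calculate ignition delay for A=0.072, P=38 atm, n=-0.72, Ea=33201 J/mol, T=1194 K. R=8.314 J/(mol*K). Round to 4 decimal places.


tau = A * P^n * exp(Ea/(R*T))
P^n = 38^(-0.72) = 0.07287118
Ea/(R*T) = 33201/(8.314*1194) = 3.344543
exp(Ea/(R*T)) = 28.347625
tau = 0.072 * 0.07287118 * 28.347625 = 0.1487 ms


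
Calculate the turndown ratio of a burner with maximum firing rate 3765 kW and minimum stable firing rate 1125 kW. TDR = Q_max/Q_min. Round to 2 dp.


TDR = Q_max / Q_min
TDR = 3765 / 1125 = 3.35


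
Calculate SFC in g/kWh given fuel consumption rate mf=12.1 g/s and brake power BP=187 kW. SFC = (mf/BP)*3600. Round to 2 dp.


SFC = (mf / BP) * 3600
Rate = 12.1 / 187 = 0.064706 g/(s*kW)
SFC = 0.064706 * 3600 = 232.94 g/kWh


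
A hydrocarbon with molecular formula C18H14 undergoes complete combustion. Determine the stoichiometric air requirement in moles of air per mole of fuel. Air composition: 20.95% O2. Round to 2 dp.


Balanced combustion: C18H14 + 21.5 O2 -> 18 CO2 + 7 H2O
O2 needed = C + H/4 = 18 + 14/4 = 21.50 moles
Air moles = O2 / 0.2095 = 21.50 / 0.2095 = 102.63 moles air


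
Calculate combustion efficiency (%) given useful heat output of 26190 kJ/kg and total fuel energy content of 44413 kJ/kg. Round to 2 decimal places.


Efficiency = (Q_useful / Q_fuel) * 100
Efficiency = (26190 / 44413) * 100
Efficiency = 0.5897 * 100 = 58.97%


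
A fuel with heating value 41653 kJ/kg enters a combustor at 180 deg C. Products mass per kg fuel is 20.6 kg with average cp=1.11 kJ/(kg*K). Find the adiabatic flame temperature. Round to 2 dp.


T_ad = T_in + Hc / (m_p * cp)
Denominator = 20.6 * 1.11 = 22.8660
Temperature rise = 41653 / 22.8660 = 1821.61 K
T_ad = 180 + 1821.61 = 2001.61 deg C


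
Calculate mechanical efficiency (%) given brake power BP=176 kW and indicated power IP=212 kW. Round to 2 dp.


eta_mech = (BP / IP) * 100
Ratio = 176 / 212 = 0.8302
eta_mech = 0.8302 * 100 = 83.02%


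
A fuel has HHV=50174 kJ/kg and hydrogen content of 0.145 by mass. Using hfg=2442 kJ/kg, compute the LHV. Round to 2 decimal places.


LHV = HHV - hfg * 9 * H
Water correction = 2442 * 9 * 0.145 = 3186.810 kJ/kg
LHV = 50174 - 3186.810 = 46987.19 kJ/kg


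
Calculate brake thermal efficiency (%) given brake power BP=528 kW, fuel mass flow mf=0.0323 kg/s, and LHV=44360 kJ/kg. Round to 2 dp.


eta_BTE = (BP / (mf * LHV)) * 100
Denominator = 0.0323 * 44360 = 1432.8280 kW
eta_BTE = (528 / 1432.8280) * 100 = 36.85%


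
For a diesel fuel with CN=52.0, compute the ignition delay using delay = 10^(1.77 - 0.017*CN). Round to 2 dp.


delay = 10^(1.77 - 0.017*CN)
Exponent = 1.77 - 0.017*52.0 = 0.8860
delay = 10^0.8860 = 7.69 ms


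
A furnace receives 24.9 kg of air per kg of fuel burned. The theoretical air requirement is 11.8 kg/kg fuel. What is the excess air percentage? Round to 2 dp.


Excess air = actual - stoichiometric = 24.9 - 11.8 = 13.10 kg/kg fuel
Excess air % = (excess / stoich) * 100 = (13.10 / 11.8) * 100 = 111.02%


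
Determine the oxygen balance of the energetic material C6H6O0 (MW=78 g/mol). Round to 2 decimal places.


OB = -1600 * (2C + H/2 - O) / MW
Inner = 2*6 + 6/2 - 0 = 15.00
OB = -1600 * 15.00 / 78 = -307.69%


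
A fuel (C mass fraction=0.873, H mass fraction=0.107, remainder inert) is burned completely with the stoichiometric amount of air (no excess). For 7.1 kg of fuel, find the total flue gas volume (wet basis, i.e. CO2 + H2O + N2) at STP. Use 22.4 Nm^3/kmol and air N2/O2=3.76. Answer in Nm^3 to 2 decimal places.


Per kg fuel: CO2 = (C/12 kmol)*22.4 = (0.873/12)*22.4 = 1.62960 Nm^3
Per kg fuel: H2O = (H/2 kmol)*22.4 = (0.107/2)*22.4 = 1.19840 Nm^3
O2 needed per kg fuel = C/12 + H/4 = 0.873/12 + 0.107/4 = 0.09950000 kmol
Per kg fuel: N2 = O2*3.76*22.4 = 0.09950000*3.76*22.4 = 8.38029 Nm^3
Total per kg = 1.62960 + 1.19840 + 8.38029 = 11.20829 Nm^3
Total = 11.20829 * 7.1 = 79.58 Nm^3


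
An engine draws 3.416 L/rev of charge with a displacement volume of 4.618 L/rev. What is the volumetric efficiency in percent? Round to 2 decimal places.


eta_v = (V_actual / V_disp) * 100
Ratio = 3.416 / 4.618 = 0.7397
eta_v = 0.7397 * 100 = 73.97%
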